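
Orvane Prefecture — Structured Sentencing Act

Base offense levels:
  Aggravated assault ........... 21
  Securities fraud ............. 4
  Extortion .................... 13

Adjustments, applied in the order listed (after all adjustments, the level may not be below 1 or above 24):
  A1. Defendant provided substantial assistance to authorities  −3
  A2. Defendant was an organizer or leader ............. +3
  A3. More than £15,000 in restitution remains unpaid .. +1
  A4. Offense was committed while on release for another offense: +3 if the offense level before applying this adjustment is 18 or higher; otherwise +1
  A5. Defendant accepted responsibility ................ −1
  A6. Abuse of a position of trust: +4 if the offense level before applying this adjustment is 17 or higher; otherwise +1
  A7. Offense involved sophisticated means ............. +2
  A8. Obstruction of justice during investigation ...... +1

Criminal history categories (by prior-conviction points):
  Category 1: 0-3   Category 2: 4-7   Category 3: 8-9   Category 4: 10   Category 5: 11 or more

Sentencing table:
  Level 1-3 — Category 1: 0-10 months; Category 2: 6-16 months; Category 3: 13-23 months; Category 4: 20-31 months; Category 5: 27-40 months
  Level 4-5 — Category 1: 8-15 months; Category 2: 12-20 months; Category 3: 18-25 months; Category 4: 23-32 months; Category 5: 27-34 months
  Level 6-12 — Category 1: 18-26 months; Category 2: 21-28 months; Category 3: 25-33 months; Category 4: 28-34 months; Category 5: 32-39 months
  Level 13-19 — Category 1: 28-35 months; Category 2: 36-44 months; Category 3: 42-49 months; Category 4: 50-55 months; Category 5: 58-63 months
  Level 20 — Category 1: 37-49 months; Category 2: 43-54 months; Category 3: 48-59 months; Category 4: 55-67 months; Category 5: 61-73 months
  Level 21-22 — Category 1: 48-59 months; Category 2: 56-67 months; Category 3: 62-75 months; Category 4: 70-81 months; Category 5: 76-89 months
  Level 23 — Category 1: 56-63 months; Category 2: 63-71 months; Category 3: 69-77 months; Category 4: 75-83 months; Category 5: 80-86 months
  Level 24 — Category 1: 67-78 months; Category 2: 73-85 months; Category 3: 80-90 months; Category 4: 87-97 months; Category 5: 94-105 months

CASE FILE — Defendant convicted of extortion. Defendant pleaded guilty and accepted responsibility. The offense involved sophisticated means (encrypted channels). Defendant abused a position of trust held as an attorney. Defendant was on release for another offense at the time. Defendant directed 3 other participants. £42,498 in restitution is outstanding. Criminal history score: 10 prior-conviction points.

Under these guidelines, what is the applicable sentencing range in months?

75-83 months

Base offense level for extortion: 13.
A2 applies: 13 + 3 = 16.
A3 applies: 16 + 1 = 17.
A4 applies (level before this adjustment is 17 < 18, so +1): 17 + 1 = 18.
A5 applies: 18 − 1 = 17.
A6 applies (level before this adjustment is 17 ≥ 17, so +4): 17 + 4 = 21.
A7 applies: 21 + 2 = 23.
Final offense level: 23.
Criminal history: 10 prior points → Category 4 (10).
Level 23 falls in the 23 band.
Grid: Level 23 × Category 4 = 75-83 months.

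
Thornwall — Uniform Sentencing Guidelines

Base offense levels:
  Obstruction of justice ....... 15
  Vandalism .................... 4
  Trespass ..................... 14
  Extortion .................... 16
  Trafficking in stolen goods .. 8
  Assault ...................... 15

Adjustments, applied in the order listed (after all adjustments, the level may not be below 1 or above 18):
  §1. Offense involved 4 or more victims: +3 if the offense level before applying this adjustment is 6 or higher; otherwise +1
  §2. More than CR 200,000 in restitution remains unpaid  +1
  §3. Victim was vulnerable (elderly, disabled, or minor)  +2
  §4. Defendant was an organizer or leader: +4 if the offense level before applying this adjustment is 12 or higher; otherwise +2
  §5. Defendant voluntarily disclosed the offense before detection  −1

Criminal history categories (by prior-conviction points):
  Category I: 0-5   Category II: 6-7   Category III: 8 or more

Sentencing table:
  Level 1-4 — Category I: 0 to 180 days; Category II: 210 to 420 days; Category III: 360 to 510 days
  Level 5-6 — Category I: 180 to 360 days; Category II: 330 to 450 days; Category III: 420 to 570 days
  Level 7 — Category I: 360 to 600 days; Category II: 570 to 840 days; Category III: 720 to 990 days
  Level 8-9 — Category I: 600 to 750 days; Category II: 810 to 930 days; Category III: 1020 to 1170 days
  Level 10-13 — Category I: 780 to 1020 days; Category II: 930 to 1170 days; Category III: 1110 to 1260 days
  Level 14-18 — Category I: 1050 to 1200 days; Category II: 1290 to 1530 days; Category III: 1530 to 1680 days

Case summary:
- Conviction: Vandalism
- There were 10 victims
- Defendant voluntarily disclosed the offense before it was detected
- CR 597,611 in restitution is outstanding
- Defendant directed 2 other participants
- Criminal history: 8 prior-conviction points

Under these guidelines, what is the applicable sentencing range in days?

720-990 days

Base offense level for vandalism: 4.
§1 applies (level before this adjustment is 4 < 6, so +1): 4 + 1 = 5.
§2 applies: 5 + 1 = 6.
§3 does not apply.
§4 applies (level before this adjustment is 6 < 12, so +2): 6 + 2 = 8.
§5 applies: 8 − 1 = 7.
Final offense level: 7.
Criminal history: 8 prior points → Category III (8+).
Level 7 falls in the 7 band.
Grid: Level 7 × Category III = 720-990 days.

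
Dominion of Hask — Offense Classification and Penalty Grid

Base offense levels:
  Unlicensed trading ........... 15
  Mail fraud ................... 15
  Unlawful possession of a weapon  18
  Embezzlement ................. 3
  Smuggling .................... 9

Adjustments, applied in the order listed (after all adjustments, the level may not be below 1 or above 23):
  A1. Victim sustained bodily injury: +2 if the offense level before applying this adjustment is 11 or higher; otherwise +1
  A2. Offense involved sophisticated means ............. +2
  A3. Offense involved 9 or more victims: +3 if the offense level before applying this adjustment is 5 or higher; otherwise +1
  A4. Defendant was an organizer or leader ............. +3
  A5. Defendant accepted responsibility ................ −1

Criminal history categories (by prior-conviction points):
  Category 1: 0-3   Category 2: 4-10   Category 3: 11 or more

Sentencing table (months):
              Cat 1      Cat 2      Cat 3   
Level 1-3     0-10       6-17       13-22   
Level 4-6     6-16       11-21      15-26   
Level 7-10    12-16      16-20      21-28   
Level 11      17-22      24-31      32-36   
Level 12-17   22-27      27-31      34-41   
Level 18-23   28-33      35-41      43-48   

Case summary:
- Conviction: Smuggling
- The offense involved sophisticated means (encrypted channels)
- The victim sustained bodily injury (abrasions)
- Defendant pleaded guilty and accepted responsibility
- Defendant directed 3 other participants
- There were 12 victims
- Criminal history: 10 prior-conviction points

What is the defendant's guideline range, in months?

Base offense level for smuggling: 9.
A1 applies (level before this adjustment is 9 < 11, so +1): 9 + 1 = 10.
A2 applies: 10 + 2 = 12.
A3 applies (level before this adjustment is 12 ≥ 5, so +3): 12 + 3 = 15.
A4 applies: 15 + 3 = 18.
A5 applies: 18 − 1 = 17.
Final offense level: 17.
Criminal history: 10 prior points → Category 2 (4-10).
Level 17 falls in the 12-17 band.
Grid: Level 12-17 × Category 2 = 27-31 months.

27-31 months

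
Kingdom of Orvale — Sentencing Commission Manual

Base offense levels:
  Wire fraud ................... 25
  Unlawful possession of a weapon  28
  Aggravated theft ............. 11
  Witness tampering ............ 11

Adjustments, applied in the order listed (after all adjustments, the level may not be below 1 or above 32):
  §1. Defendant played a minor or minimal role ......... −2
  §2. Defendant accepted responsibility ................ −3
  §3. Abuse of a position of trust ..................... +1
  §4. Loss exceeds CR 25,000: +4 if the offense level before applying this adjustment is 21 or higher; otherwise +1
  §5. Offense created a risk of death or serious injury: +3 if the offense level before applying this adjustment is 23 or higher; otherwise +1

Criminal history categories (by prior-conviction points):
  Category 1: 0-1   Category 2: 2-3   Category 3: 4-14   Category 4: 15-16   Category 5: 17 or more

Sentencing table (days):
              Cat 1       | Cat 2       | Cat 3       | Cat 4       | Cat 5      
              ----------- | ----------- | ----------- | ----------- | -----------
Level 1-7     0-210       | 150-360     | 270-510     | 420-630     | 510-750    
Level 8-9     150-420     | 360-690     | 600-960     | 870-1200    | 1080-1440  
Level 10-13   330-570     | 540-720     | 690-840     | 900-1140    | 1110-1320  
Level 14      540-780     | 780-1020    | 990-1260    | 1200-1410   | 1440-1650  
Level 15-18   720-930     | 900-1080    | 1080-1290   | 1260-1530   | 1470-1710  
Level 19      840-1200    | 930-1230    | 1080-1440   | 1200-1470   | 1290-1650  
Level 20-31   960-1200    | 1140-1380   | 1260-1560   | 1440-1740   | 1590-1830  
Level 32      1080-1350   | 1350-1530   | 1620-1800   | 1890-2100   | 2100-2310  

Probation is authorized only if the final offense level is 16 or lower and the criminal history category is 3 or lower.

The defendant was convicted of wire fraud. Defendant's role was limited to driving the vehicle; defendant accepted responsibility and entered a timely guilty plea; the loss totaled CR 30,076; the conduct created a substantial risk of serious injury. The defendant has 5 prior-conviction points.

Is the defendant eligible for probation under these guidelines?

No

Base offense level for wire fraud: 25.
§1 applies: 25 − 2 = 23.
§2 applies: 23 − 3 = 20.
§3 does not apply.
§4 applies (level before this adjustment is 20 < 21, so +1): 20 + 1 = 21.
§5 applies (level before this adjustment is 21 < 23, so +1): 21 + 1 = 22.
Final offense level: 22.
Criminal history: 5 prior points → Category 3 (4-14).
Level 22 falls in the 20-31 band.
Grid: Level 20-31 × Category 3 = 1260-1560 days.
Probation check: level 22 > 16 and category 3 ≤ 3 → not eligible.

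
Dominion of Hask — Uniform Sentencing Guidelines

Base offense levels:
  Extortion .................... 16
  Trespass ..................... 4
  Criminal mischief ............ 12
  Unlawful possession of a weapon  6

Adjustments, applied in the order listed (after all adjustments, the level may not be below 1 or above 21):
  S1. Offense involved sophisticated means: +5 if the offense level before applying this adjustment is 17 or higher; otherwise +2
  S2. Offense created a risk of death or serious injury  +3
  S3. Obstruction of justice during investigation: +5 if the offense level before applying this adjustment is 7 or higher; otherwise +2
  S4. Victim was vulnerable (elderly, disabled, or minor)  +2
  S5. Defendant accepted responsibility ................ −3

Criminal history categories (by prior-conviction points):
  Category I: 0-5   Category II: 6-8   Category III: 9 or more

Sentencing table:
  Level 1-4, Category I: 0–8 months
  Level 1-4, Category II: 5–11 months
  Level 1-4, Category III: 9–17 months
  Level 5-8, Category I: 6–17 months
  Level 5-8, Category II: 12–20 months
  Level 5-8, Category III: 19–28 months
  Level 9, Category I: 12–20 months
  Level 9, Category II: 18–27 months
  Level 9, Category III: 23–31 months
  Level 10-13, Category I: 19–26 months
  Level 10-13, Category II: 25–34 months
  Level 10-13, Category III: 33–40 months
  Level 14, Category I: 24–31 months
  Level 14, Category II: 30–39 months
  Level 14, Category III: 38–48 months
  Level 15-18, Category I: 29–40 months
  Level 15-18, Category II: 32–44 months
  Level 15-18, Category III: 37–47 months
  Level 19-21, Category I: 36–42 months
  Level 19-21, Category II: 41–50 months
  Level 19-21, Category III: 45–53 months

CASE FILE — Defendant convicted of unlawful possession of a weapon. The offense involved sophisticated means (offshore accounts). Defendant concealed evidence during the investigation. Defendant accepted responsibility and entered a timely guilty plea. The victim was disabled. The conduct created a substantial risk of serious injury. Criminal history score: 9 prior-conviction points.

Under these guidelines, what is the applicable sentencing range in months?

37-47 months

Base offense level for unlawful possession of a weapon: 6.
S1 applies (level before this adjustment is 6 < 17, so +2): 6 + 2 = 8.
S2 applies: 8 + 3 = 11.
S3 applies (level before this adjustment is 11 ≥ 7, so +5): 11 + 5 = 16.
S4 applies: 16 + 2 = 18.
S5 applies: 18 − 3 = 15.
Final offense level: 15.
Criminal history: 9 prior points → Category III (9+).
Level 15 falls in the 15-18 band.
Grid: Level 15-18 × Category III = 37-47 months.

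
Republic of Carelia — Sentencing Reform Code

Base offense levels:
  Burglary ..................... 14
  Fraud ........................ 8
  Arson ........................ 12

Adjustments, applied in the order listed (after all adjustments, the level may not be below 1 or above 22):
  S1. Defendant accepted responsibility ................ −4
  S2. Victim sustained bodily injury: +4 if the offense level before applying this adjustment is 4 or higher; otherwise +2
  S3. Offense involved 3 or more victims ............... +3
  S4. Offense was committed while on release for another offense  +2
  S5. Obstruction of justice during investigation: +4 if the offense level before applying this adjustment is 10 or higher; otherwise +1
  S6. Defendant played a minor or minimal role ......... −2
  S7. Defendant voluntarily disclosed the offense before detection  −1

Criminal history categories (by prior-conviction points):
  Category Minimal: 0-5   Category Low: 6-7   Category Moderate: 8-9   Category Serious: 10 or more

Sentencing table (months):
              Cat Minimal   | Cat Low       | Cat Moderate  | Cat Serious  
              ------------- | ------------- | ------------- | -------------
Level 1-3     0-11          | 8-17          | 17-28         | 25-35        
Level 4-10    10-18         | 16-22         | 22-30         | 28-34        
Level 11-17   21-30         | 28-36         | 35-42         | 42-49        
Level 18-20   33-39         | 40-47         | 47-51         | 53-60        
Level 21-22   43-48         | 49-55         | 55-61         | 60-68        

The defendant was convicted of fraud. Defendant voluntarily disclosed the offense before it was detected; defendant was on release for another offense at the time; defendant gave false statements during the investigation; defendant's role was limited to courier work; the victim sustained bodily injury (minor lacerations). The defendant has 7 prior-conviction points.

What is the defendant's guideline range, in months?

28-36 months

Base offense level for fraud: 8.
S2 applies (level before this adjustment is 8 ≥ 4, so +4): 8 + 4 = 12.
S3 does not apply.
S4 applies: 12 + 2 = 14.
S5 applies (level before this adjustment is 14 ≥ 10, so +4): 14 + 4 = 18.
S6 applies: 18 − 2 = 16.
S7 applies: 16 − 1 = 15.
Final offense level: 15.
Criminal history: 7 prior points → Category Low (6-7).
Level 15 falls in the 11-17 band.
Grid: Level 11-17 × Category Low = 28-36 months.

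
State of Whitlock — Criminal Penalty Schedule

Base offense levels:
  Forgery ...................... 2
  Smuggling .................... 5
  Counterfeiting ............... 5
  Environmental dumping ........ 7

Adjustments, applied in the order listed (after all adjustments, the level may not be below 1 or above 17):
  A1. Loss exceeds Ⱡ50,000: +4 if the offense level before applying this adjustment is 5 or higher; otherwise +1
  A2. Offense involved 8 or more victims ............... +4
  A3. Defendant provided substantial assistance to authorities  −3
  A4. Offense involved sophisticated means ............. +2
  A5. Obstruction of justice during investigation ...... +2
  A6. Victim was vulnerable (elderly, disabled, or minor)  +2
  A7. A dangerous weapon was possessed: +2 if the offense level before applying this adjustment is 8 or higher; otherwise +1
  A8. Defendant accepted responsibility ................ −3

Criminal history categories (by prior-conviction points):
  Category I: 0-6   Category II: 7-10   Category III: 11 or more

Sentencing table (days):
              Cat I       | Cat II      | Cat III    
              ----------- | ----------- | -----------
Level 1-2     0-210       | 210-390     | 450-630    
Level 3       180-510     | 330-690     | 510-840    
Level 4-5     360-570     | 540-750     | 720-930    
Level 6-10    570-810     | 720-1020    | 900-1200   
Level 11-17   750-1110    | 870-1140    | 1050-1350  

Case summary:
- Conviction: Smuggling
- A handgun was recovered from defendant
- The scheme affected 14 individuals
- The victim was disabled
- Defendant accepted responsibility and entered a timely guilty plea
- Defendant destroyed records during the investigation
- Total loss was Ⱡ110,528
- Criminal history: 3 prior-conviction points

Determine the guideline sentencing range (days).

Base offense level for smuggling: 5.
A1 applies (level before this adjustment is 5 ≥ 5, so +4): 5 + 4 = 9.
A2 applies: 9 + 4 = 13.
A3 does not apply.
A5 applies: 13 + 2 = 15.
A6 applies: 15 + 2 = 17.
A7 applies (level before this adjustment is 17 ≥ 8, so +2): 17 + 2 = 19.
A8 applies: 19 − 3 = 16.
Final offense level: 16.
Criminal history: 3 prior points → Category I (0-6).
Level 16 falls in the 11-17 band.
Grid: Level 11-17 × Category I = 750-1110 days.

750-1110 days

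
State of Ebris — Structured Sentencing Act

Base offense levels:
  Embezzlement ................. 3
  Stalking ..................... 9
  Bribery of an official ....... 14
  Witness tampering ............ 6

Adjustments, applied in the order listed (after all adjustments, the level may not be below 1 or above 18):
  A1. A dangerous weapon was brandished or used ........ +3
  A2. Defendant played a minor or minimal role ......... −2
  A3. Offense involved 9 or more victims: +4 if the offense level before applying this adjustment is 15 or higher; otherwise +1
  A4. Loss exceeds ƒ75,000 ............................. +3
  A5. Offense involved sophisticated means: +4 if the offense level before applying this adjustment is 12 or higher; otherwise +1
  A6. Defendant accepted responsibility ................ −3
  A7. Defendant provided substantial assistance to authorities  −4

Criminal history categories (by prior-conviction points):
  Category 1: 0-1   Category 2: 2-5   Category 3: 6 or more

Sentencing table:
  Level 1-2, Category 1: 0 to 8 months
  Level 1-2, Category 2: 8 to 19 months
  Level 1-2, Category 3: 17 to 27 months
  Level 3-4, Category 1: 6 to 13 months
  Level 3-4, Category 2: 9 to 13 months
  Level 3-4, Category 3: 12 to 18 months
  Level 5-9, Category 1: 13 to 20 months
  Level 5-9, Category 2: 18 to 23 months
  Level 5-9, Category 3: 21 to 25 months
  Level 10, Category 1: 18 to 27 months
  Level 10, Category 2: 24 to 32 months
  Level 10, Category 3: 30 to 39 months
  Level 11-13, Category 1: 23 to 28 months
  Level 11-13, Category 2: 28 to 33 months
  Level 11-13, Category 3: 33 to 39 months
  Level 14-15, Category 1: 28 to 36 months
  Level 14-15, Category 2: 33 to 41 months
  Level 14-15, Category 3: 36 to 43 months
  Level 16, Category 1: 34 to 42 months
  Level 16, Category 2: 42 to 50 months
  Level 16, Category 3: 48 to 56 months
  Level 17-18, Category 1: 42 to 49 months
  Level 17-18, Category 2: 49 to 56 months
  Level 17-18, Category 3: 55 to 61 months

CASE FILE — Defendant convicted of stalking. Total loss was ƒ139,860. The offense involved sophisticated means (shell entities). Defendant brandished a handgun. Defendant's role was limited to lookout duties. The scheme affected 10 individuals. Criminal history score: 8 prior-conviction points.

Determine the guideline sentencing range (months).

55-61 months

Base offense level for stalking: 9.
A1 applies: 9 + 3 = 12.
A2 applies: 12 − 2 = 10.
A3 applies (level before this adjustment is 10 < 15, so +1): 10 + 1 = 11.
A4 applies: 11 + 3 = 14.
A5 applies (level before this adjustment is 14 ≥ 12, so +4): 14 + 4 = 18.
A6 does not apply.
Final offense level: 18.
Criminal history: 8 prior points → Category 3 (6+).
Level 18 falls in the 17-18 band.
Grid: Level 17-18 × Category 3 = 55-61 months.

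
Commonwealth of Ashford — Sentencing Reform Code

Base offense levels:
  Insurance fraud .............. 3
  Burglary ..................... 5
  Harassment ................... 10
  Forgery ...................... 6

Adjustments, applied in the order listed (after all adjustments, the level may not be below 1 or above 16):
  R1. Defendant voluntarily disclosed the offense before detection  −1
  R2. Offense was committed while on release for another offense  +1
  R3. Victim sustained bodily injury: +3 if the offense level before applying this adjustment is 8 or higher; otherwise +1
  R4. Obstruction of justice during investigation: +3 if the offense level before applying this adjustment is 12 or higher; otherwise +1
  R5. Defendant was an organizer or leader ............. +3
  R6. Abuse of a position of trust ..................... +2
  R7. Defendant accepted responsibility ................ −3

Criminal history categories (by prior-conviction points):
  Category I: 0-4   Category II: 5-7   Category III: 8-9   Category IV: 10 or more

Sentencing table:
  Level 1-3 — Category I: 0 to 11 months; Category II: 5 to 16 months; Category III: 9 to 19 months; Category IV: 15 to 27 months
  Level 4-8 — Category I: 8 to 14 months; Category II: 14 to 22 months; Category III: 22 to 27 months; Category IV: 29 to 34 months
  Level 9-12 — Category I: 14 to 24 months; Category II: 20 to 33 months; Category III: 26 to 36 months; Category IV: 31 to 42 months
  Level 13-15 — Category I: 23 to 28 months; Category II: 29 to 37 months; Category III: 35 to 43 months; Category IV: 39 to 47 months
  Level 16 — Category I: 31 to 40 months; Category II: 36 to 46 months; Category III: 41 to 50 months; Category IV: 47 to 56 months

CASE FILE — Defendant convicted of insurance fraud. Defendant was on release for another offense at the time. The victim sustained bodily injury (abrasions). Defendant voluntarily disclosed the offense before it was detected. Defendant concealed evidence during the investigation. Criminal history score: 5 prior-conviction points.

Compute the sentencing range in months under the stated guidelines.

Base offense level for insurance fraud: 3.
R1 applies: 3 − 1 = 2.
R2 applies: 2 + 1 = 3.
R3 applies (level before this adjustment is 3 < 8, so +1): 3 + 1 = 4.
R4 applies (level before this adjustment is 4 < 12, so +1): 4 + 1 = 5.
R6 does not apply.
Final offense level: 5.
Criminal history: 5 prior points → Category II (5-7).
Level 5 falls in the 4-8 band.
Grid: Level 4-8 × Category II = 14-22 months.

14-22 months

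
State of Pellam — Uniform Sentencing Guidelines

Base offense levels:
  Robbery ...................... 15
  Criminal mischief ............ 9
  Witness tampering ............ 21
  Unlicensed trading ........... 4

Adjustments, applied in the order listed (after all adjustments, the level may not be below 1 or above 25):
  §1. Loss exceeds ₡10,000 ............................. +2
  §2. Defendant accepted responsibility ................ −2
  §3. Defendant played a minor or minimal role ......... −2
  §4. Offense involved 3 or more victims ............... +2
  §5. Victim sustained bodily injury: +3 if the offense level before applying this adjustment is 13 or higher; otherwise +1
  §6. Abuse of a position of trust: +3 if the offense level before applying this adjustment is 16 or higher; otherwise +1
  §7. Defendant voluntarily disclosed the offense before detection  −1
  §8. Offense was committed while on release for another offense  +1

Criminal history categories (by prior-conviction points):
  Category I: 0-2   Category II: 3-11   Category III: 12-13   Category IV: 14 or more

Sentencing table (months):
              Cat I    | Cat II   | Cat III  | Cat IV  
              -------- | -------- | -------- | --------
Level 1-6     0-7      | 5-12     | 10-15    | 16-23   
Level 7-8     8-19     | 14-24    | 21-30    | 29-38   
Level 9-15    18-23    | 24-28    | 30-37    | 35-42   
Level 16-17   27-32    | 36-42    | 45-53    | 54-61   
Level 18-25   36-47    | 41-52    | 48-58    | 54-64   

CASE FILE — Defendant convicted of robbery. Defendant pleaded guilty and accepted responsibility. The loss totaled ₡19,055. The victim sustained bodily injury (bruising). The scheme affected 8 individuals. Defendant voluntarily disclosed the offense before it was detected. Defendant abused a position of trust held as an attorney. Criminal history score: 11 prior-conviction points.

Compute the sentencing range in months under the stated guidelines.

41-52 months

Base offense level for robbery: 15.
§1 applies: 15 + 2 = 17.
§2 applies: 17 − 2 = 15.
§4 applies: 15 + 2 = 17.
§5 applies (level before this adjustment is 17 ≥ 13, so +3): 17 + 3 = 20.
§6 applies (level before this adjustment is 20 ≥ 16, so +3): 20 + 3 = 23.
§7 applies: 23 − 1 = 22.
Final offense level: 22.
Criminal history: 11 prior points → Category II (3-11).
Level 22 falls in the 18-25 band.
Grid: Level 18-25 × Category II = 41-52 months.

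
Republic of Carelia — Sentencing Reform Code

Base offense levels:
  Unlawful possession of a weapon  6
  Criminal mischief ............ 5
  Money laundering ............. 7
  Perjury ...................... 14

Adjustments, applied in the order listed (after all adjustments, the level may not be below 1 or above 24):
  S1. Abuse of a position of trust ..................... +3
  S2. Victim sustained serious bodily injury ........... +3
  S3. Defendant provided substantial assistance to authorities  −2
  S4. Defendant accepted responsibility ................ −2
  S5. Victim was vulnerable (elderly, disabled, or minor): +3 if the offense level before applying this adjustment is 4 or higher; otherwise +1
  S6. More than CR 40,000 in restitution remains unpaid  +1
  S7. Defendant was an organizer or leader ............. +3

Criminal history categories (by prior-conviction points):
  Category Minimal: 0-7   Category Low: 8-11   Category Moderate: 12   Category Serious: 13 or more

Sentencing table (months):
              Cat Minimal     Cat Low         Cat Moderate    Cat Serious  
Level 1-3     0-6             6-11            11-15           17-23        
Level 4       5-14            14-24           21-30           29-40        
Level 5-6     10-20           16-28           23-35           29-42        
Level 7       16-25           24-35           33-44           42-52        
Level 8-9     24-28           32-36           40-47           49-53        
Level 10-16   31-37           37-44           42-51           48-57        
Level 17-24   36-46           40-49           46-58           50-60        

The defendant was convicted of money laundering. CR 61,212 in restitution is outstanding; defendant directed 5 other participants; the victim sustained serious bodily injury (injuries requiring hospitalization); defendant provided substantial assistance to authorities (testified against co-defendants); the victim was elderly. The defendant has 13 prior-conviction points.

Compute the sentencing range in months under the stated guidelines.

Base offense level for money laundering: 7.
S1 does not apply.
S2 applies: 7 + 3 = 10.
S3 applies: 10 − 2 = 8.
S4 does not apply.
S5 applies (level before this adjustment is 8 ≥ 4, so +3): 8 + 3 = 11.
S6 applies: 11 + 1 = 12.
S7 applies: 12 + 3 = 15.
Final offense level: 15.
Criminal history: 13 prior points → Category Serious (13+).
Level 15 falls in the 10-16 band.
Grid: Level 10-16 × Category Serious = 48-57 months.

48-57 months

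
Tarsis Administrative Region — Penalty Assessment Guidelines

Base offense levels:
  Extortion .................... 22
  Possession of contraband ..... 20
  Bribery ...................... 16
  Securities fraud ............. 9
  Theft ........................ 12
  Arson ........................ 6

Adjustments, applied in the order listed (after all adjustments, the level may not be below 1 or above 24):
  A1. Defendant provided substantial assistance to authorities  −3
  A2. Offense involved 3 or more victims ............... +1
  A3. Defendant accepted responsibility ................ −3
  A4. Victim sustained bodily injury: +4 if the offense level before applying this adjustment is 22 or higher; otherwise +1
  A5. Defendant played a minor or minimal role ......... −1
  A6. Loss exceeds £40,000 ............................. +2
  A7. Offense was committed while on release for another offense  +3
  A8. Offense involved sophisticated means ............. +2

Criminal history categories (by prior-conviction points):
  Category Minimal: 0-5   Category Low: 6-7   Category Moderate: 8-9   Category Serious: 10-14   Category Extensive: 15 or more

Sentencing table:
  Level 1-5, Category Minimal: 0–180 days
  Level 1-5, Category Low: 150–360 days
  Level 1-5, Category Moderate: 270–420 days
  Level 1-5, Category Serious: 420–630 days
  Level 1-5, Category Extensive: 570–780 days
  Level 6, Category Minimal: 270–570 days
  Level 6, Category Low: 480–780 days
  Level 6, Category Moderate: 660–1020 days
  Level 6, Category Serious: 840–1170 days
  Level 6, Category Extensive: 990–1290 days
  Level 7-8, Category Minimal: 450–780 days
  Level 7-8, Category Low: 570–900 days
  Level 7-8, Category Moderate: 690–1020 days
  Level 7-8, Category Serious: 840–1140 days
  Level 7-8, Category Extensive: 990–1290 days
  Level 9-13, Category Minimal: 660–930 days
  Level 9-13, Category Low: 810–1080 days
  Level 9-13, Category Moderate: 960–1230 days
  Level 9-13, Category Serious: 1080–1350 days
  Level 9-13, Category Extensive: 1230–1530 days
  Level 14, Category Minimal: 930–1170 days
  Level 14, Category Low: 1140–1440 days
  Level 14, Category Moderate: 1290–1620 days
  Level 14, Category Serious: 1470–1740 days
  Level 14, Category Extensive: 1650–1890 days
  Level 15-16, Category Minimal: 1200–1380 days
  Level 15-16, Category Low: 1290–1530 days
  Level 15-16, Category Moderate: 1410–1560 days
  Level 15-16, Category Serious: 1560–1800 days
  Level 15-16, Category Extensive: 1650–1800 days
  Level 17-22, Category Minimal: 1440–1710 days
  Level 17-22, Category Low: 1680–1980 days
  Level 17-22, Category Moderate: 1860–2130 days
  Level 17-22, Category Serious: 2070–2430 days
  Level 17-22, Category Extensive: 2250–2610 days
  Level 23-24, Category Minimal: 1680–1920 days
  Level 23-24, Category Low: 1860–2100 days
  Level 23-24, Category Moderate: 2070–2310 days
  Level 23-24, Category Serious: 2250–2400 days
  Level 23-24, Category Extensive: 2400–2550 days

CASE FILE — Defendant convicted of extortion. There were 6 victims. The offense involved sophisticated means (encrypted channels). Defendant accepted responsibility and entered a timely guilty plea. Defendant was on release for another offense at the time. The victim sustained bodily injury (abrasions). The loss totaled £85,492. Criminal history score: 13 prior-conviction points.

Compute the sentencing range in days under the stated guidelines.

Base offense level for extortion: 22.
A2 applies: 22 + 1 = 23.
A3 applies: 23 − 3 = 20.
A4 applies (level before this adjustment is 20 < 22, so +1): 20 + 1 = 21.
A5 does not apply.
A6 applies: 21 + 2 = 23.
A7 applies: 23 + 3 = 26.
A8 applies: 26 + 2 = 28.
Level 28 exceeds the maximum of 24; capped at 24.
Final offense level: 24.
Criminal history: 13 prior points → Category Serious (10-14).
Level 24 falls in the 23-24 band.
Grid: Level 23-24 × Category Serious = 2250-2400 days.

2250-2400 days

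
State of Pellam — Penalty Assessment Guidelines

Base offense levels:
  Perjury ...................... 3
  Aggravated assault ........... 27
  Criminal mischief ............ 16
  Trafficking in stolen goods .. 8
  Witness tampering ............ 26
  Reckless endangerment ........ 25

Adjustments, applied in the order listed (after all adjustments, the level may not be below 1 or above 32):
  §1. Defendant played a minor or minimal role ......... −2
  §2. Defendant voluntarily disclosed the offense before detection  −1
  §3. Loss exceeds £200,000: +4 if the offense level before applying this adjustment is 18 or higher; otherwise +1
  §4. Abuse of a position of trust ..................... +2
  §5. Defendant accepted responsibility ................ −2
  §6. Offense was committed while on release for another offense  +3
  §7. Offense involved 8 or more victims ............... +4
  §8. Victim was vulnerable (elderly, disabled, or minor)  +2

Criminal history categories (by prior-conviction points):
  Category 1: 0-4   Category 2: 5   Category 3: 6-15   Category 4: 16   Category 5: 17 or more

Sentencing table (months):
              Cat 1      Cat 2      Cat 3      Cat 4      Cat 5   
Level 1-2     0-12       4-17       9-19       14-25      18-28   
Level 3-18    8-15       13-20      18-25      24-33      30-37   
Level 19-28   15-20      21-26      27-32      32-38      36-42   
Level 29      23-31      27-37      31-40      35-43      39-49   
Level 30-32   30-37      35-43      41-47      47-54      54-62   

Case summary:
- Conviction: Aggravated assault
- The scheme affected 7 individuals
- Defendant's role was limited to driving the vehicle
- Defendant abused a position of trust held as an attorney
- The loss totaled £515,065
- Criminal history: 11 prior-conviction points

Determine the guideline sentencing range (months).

41-47 months

Base offense level for aggravated assault: 27.
§1 applies: 27 − 2 = 25.
§2 does not apply.
§3 applies (level before this adjustment is 25 ≥ 18, so +4): 25 + 4 = 29.
§4 applies: 29 + 2 = 31.
§5 does not apply.
§6 does not apply.
§7 does not apply.
§8 does not apply.
Final offense level: 31.
Criminal history: 11 prior points → Category 3 (6-15).
Level 31 falls in the 30-32 band.
Grid: Level 30-32 × Category 3 = 41-47 months.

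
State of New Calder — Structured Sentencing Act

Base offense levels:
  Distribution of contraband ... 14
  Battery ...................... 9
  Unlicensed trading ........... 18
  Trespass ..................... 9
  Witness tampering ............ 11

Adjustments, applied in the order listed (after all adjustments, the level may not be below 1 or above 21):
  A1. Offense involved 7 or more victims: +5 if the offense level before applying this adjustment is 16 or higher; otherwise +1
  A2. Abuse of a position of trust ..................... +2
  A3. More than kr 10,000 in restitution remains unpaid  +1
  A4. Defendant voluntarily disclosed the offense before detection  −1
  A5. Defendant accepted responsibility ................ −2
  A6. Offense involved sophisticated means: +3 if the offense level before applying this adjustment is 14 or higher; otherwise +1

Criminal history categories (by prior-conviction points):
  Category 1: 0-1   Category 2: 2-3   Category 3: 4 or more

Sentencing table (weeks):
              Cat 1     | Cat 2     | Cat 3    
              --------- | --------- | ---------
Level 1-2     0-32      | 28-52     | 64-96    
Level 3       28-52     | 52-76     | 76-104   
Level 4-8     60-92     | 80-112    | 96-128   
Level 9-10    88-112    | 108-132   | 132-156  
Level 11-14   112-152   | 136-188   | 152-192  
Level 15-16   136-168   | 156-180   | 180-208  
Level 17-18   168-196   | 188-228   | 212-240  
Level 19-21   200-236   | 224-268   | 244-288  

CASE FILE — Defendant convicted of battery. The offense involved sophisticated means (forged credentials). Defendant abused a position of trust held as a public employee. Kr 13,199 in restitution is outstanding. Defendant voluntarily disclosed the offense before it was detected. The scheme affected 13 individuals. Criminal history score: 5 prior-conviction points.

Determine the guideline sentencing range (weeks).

152-192 weeks

Base offense level for battery: 9.
A1 applies (level before this adjustment is 9 < 16, so +1): 9 + 1 = 10.
A2 applies: 10 + 2 = 12.
A3 applies: 12 + 1 = 13.
A4 applies: 13 − 1 = 12.
A6 applies (level before this adjustment is 12 < 14, so +1): 12 + 1 = 13.
Final offense level: 13.
Criminal history: 5 prior points → Category 3 (4+).
Level 13 falls in the 11-14 band.
Grid: Level 11-14 × Category 3 = 152-192 weeks.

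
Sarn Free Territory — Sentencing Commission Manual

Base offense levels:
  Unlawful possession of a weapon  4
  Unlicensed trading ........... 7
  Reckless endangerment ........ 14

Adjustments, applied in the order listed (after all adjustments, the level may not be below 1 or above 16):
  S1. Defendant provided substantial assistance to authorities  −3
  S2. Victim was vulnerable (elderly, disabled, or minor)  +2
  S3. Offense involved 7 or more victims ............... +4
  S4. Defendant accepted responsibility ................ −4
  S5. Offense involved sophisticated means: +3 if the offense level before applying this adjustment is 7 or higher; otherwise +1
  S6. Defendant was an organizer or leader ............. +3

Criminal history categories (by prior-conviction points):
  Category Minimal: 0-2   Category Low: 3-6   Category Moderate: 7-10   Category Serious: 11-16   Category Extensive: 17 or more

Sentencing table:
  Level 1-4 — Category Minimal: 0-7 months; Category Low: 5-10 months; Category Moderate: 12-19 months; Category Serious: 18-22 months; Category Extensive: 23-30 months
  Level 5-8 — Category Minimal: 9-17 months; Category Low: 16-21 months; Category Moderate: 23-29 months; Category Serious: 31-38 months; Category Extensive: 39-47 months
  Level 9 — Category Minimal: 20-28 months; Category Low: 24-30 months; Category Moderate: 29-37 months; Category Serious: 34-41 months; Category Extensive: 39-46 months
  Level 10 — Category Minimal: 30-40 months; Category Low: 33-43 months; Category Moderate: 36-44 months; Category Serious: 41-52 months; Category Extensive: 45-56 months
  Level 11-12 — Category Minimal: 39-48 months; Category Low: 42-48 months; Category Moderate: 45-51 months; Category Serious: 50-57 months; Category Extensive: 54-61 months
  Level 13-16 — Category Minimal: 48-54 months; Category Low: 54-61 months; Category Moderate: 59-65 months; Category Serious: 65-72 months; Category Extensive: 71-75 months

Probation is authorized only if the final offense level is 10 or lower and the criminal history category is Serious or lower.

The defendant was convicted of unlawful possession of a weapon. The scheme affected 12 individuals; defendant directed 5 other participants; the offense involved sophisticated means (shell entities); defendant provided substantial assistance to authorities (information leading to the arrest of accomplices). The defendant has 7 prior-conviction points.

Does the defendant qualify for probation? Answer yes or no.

Yes

Base offense level for unlawful possession of a weapon: 4.
S1 applies: 4 − 3 = 1.
S2 does not apply.
S3 applies: 1 + 4 = 5.
S5 applies (level before this adjustment is 5 < 7, so +1): 5 + 1 = 6.
S6 applies: 6 + 3 = 9.
Final offense level: 9.
Criminal history: 7 prior points → Category Moderate (7-10).
Level 9 falls in the 9 band.
Grid: Level 9 × Category Moderate = 29-37 months.
Probation check: level 9 ≤ 10 and category Moderate ≤ Serious → eligible.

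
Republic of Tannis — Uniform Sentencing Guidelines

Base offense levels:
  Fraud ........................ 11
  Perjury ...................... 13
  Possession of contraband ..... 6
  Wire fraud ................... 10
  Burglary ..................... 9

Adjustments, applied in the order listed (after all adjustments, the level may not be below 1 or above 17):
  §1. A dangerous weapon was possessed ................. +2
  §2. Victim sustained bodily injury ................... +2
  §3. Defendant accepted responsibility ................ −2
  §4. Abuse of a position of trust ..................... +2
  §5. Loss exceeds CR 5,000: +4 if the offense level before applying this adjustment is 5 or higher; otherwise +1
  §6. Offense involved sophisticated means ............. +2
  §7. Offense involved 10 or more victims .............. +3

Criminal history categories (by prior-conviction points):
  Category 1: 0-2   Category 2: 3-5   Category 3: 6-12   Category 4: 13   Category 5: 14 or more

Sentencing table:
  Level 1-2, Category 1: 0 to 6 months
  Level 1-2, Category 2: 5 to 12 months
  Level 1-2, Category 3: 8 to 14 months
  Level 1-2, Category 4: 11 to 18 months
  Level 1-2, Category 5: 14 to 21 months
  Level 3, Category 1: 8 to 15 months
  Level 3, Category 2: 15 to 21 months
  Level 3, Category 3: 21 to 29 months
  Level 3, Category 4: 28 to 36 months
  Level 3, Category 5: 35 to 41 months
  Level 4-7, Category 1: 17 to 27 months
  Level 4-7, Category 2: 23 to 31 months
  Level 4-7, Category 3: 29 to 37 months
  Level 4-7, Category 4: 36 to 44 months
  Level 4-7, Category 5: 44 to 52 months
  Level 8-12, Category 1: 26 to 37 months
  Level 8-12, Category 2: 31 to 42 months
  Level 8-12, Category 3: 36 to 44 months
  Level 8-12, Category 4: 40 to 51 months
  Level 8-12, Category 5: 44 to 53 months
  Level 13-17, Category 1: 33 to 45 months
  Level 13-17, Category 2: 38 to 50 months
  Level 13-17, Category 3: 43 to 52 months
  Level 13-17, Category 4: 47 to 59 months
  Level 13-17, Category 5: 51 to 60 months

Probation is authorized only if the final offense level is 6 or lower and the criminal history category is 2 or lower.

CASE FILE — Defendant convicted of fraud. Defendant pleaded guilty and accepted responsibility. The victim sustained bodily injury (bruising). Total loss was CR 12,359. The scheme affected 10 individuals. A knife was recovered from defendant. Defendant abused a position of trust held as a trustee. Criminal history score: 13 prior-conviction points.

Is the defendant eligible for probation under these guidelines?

Base offense level for fraud: 11.
§1 applies: 11 + 2 = 13.
§2 applies: 13 + 2 = 15.
§3 applies: 15 − 2 = 13.
§4 applies: 13 + 2 = 15.
§5 applies (level before this adjustment is 15 ≥ 5, so +4): 15 + 4 = 19.
§6 does not apply.
§7 applies: 19 + 3 = 22.
Level 22 exceeds the maximum of 17; capped at 17.
Final offense level: 17.
Criminal history: 13 prior points → Category 4 (13).
Level 17 falls in the 13-17 band.
Grid: Level 13-17 × Category 4 = 47-59 months.
Probation check: level 17 > 6 and category 4 > 2 → not eligible.

No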